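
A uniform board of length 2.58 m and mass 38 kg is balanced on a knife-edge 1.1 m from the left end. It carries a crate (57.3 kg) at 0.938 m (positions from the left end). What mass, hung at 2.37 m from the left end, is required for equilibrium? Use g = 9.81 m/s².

About the knife-edge (at 1.1 m from the left end):
Beam weight: 38 × 9.81 = 372.8 N down at 1.29 m → arm 0.19 m, τ = 372.8 × 0.19 = 70.83 N·m clockwise.
Crate: 57.3 × 9.81 = 562.1 N down at 0.938 m → arm 0.162 m, τ = 562.1 × 0.162 = 91.06 N·m counterclockwise.
Net moment of known loads = 20.23 N·m counterclockwise.
An unknown mass m at 2.37 m has arm 1.27 m; its moment is m·g·1.27 clockwise.
For rotational equilibrium, m × 9.81 × 1.27 = 20.23, so m = 20.23 / (9.81 × 1.27) = 1.62 kg.

m ≈ 1.62 kg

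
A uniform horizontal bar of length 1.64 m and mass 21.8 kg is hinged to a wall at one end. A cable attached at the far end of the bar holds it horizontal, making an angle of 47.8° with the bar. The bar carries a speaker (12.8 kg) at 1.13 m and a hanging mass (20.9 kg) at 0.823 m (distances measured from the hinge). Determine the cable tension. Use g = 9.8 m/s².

T ≈ 400 N

About the hinge:
Beam weight: 21.8 × 9.8 = 213.6 N down at 0.82 m → arm 0.82 m, τ = 213.6 × 0.82 = 175.2 N·m clockwise.
Speaker: 12.8 × 9.8 = 125.4 N down at 1.13 m → arm 1.13 m, τ = 125.4 × 1.13 = 141.7 N·m clockwise.
Hanging mass: 20.9 × 9.8 = 204.8 N down at 0.823 m → arm 0.823 m, τ = 204.8 × 0.823 = 168.6 N·m clockwise.
Total clockwise load moment = 485.5 N·m.
The cable tension T acts at 1.64 m; only its component perpendicular to the bar, T sinθ, produces torque. sin 47.8° = 0.7408.
Balancing moments: T × 1.64 × 0.7408 = 485.5, giving T = 485.5 / 1.215 = 400 N.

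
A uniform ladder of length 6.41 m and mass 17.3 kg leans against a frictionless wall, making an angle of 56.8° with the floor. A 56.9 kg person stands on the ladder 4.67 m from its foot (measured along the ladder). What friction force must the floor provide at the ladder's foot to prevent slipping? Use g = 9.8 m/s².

Choose the foot of the ladder as the axis so the floor normal and friction both act there and drop out.
Ladder weight 17.3×9.8 = 169.5 N acts at 3.205 m along the ladder; its horizontal arm is 3.205·cos56.8° = 1.755 m → τ = 297.5 N·m clockwise.
Person: 56.9×9.8 = 557.6 N at 4.67 m → arm 2.557 m → τ = 1426 N·m clockwise.
Wall normal N acts horizontally at the top; its moment arm is the height L sinθ = 6.41·sin56.8° = 5.364 m, counterclockwise.
Setting net torque to zero: N × 5.364 = 1724 → N = 321 N.
ΣFx = 0: friction at the foot balances the wall's push, so f = N_wall = 321 N.

f ≈ 321 N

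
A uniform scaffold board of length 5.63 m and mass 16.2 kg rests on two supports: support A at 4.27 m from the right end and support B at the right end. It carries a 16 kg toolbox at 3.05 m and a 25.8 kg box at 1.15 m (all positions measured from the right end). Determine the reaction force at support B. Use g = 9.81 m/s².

Sum moments about support A (its reaction then has zero moment arm).
Beam weight: 16.2 × 9.81 = 158.9 N down at 2.815 m → arm 1.455 m, τ = 158.9 × 1.455 = 231.2 N·m clockwise.
Toolbox: 16 × 9.81 = 157 N down at 3.05 m → arm 1.22 m, τ = 157 × 1.22 = 191.5 N·m clockwise.
Box: 25.8 × 9.81 = 253.1 N down at 1.15 m → arm 3.12 m, τ = 253.1 × 3.12 = 789.7 N·m clockwise.
Net load moment about support A = 1212 N·m clockwise.
Reaction R at support B is upward at 0 m, arm 4.27 m → moment R × 4.27 counterclockwise.
Στ = 0 ⇒ R × 4.27 = 1212 ⇒ R = 284 N.

R_B ≈ 284 N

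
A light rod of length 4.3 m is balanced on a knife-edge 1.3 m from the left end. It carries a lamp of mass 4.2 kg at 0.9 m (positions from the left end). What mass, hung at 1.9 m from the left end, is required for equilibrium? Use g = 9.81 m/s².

m ≈ 2.8 kg

About the knife-edge (at 1.3 m from the left end):
Lamp: 4.2 × 9.81 = 41.2 N down at 0.9 m → arm 0.4 m, τ = 41.2 × 0.4 = 16.48 N·m counterclockwise.
Net moment of known loads = 16.48 N·m counterclockwise.
An unknown mass m at 1.9 m has arm 0.6 m; its moment is m·g·0.6 clockwise.
For rotational equilibrium, m × 9.81 × 0.6 = 16.48, so m = 16.48 / (9.81 × 0.6) = 2.8 kg.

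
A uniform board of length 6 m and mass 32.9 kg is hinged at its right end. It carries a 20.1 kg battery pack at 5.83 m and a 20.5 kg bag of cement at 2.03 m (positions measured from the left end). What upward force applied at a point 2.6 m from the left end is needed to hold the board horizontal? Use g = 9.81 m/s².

F ≈ 529 N

Choose the right end as the axis so the unknown pivot reaction has zero arm there.
Beam weight: 32.9 × 9.81 = 322.7 N down at 3 m → arm 3 m, τ = 322.7 × 3 = 968.1 N·m counterclockwise.
Battery pack: 20.1 × 9.81 = 197.2 N down at 5.83 m → arm 0.17 m, τ = 197.2 × 0.17 = 33.52 N·m counterclockwise.
Bag of cement: 20.5 × 9.81 = 201.1 N down at 2.03 m → arm 3.97 m, τ = 201.1 × 3.97 = 798.4 N·m counterclockwise.
Net moment of the loads = 1800 N·m counterclockwise.
The upward force F acts at a point 2.6 m from the left end, arm 3.4 m, giving F × 3.4 clockwise.
Balancing moments: F × 3.4 = 1800, giving F = 1800 / 3.4 = 529 N.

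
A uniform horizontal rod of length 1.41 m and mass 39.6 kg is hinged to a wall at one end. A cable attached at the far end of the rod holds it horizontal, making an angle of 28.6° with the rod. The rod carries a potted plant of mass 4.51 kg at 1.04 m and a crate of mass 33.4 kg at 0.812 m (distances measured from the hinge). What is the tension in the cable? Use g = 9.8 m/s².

T ≈ 867 N

Sum moments about the hinge (the unknown hinge reaction has zero arm there).
Beam weight: 39.6 × 9.8 = 388.1 N down at 0.705 m → arm 0.705 m, τ = 388.1 × 0.705 = 273.6 N·m clockwise.
Potted plant: 4.51 × 9.8 = 44.2 N down at 1.04 m → arm 1.04 m, τ = 44.2 × 1.04 = 45.97 N·m clockwise.
Crate: 33.4 × 9.8 = 327.3 N down at 0.812 m → arm 0.812 m, τ = 327.3 × 0.812 = 265.8 N·m clockwise.
Total clockwise load moment = 585.4 N·m.
The cable tension T acts at 1.41 m; only its component perpendicular to the rod, T sinθ, produces torque. sin 28.6° = 0.4787.
Balancing moments: T × 1.41 × 0.4787 = 585.4, giving T = 585.4 / 0.675 = 867 N.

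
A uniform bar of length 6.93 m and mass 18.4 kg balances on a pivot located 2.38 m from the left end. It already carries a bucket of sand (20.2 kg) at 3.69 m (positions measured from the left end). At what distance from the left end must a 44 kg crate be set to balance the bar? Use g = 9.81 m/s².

x ≈ 1.32 m from the left end

Taking torques about the pivot (at 2.38 m from the left end):
Beam weight: 18.4 × 9.81 = 180.5 N down at 3.465 m → arm 1.085 m, τ = 180.5 × 1.085 = 195.8 N·m clockwise.
Bucket of sand: 20.2 × 9.81 = 198.2 N down at 3.69 m → arm 1.31 m, τ = 198.2 × 1.31 = 259.6 N·m clockwise.
Net moment of existing loads = 455.4 N·m clockwise.
The crate weighs 44 × 9.81 = 431.6 N and must supply an equal counterclockwise moment, so its lever arm about the pivot is 455.4 / 431.6 = 1.06 m.
That puts it at 2.38 − 1.06 = 1.32 m from the left end.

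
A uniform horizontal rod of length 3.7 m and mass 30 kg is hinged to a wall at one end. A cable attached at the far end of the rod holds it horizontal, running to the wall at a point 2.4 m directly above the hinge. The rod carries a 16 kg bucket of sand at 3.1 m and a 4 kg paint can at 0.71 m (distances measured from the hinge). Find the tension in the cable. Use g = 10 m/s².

Take moments about the hinge.
Beam weight: 30 × 10 = 300 N down at 1.85 m → arm 1.85 m, τ = 300 × 1.85 = 555 N·m clockwise.
Bucket of sand: 16 × 10 = 160 N down at 3.1 m → arm 3.1 m, τ = 160 × 3.1 = 496 N·m clockwise.
Paint can: 4 × 10 = 40 N down at 0.71 m → arm 0.71 m, τ = 40 × 0.71 = 28.4 N·m clockwise.
Total clockwise load moment = 1079 N·m.
The cable tension T acts at 3.7 m; only its component perpendicular to the rod, T sinθ, produces torque. sinθ = h/√(h²+d²) = 2.4/√(2.4²+3.7²) = 0.5442.
For rotational equilibrium, T × 3.7 × 0.5442 = 1079, so T = 1079 / 2.014 = 536 N.

T ≈ 536 N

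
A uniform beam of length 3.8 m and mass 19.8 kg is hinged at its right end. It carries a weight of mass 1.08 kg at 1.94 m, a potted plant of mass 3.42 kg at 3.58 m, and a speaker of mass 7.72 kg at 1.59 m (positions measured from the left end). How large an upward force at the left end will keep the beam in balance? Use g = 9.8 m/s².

Take moments about the right end.
Beam weight: 19.8 × 9.8 = 194 N down at 1.9 m → arm 1.9 m, τ = 194 × 1.9 = 368.6 N·m counterclockwise.
Weight: 1.08 × 9.8 = 10.58 N down at 1.94 m → arm 1.86 m, τ = 10.58 × 1.86 = 19.68 N·m counterclockwise.
Potted plant: 3.42 × 9.8 = 33.52 N down at 3.58 m → arm 0.22 m, τ = 33.52 × 0.22 = 7.374 N·m counterclockwise.
Speaker: 7.72 × 9.8 = 75.66 N down at 1.59 m → arm 2.21 m, τ = 75.66 × 2.21 = 167.2 N·m counterclockwise.
Net moment of the loads = 562.9 N·m counterclockwise.
The upward force F acts at the left end, arm 3.8 m, giving F × 3.8 clockwise.
Στ = 0 ⇒ F × 3.8 = 562.9 ⇒ F = 562.9 / 3.8 = 148 N.

F ≈ 148 N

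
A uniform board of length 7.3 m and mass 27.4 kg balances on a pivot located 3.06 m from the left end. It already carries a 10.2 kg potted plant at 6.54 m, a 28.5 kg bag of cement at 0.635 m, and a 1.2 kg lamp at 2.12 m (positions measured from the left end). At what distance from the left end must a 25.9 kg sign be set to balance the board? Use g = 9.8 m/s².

Take moments about the pivot (at 3.06 m from the left end).
Beam weight: 27.4 × 9.8 = 268.5 N down at 3.65 m → arm 0.59 m, τ = 268.5 × 0.59 = 158.4 N·m clockwise.
Potted plant: 10.2 × 9.8 = 99.96 N down at 6.54 m → arm 3.48 m, τ = 99.96 × 3.48 = 347.9 N·m clockwise.
Bag of cement: 28.5 × 9.8 = 279.3 N down at 0.635 m → arm 2.425 m, τ = 279.3 × 2.425 = 677.3 N·m counterclockwise.
Lamp: 1.2 × 9.8 = 11.76 N down at 2.12 m → arm 0.94 m, τ = 11.76 × 0.94 = 11.05 N·m counterclockwise.
Net moment of existing loads = 182.1 N·m counterclockwise.
The sign weighs 25.9 × 9.8 = 253.8 N and must supply an equal clockwise moment, so its lever arm about the pivot is 182.1 / 253.8 = 0.717 m.
That puts it at 3.06 + 0.717 = 3.78 m from the left end.

x ≈ 3.78 m from the left end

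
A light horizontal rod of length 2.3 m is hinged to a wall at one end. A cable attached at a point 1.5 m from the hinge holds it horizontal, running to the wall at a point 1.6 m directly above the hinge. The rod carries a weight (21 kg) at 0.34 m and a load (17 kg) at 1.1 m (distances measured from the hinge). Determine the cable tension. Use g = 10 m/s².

T ≈ 236 N

Take moments about the hinge.
Weight: 21 × 10 = 210 N down at 0.34 m → arm 0.34 m, τ = 210 × 0.34 = 71.4 N·m clockwise.
Load: 17 × 10 = 170 N down at 1.1 m → arm 1.1 m, τ = 170 × 1.1 = 187 N·m clockwise.
Total clockwise load moment = 258.4 N·m.
The cable tension T acts at 1.5 m; only its component perpendicular to the rod, T sinθ, produces torque. sinθ = h/√(h²+d²) = 1.6/√(1.6²+1.5²) = 0.7295.
Balancing moments: T × 1.5 × 0.7295 = 258.4, giving T = 258.4 / 1.094 = 236 N.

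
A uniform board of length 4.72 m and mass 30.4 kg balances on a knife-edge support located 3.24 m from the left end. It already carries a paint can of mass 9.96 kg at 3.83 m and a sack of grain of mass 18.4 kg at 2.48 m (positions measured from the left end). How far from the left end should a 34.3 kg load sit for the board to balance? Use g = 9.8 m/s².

Take moments about the knife-edge support (at 3.24 m from the left end).
Beam weight: 30.4 × 9.8 = 297.9 N down at 2.36 m → arm 0.88 m, τ = 297.9 × 0.88 = 262.2 N·m counterclockwise.
Paint can: 9.96 × 9.8 = 97.61 N down at 3.83 m → arm 0.59 m, τ = 97.61 × 0.59 = 57.59 N·m clockwise.
Sack of grain: 18.4 × 9.8 = 180.3 N down at 2.48 m → arm 0.76 m, τ = 180.3 × 0.76 = 137 N·m counterclockwise.
Net moment of existing loads = 341.6 N·m counterclockwise.
The load weighs 34.3 × 9.8 = 336.1 N and must supply an equal clockwise moment, so its lever arm about the knife-edge support is 341.6 / 336.1 = 1.02 m.
That puts it at 3.24 + 1.02 = 4.26 m from the left end.

x ≈ 4.26 m from the left end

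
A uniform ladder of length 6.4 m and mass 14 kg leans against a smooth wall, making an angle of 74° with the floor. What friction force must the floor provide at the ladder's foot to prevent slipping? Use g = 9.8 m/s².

Sum moments about the foot of the ladder (the floor normal and friction both act there and drop out).
Ladder weight 14×9.8 = 137.2 N acts at 3.2 m along the ladder; its horizontal arm is 3.2·cos74° = 0.882 m → τ = 121 N·m clockwise.
Wall normal N acts horizontally at the top; its moment arm is the height L sinθ = 6.4·sin74° = 6.152 m, counterclockwise.
For rotational equilibrium, N × 6.152 = 121, so N = 19.7 N.
ΣFx = 0: friction at the foot balances the wall's push, so f = N_wall = 19.7 N.

f ≈ 19.7 N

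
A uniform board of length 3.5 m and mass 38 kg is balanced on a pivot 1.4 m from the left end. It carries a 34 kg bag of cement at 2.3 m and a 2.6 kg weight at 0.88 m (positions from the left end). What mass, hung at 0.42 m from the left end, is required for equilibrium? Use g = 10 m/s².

m ≈ 43.4 kg

Take moments about the pivot (at 1.4 m from the left end).
Beam weight: 38 × 10 = 380 N down at 1.75 m → arm 0.35 m, τ = 380 × 0.35 = 133 N·m clockwise.
Bag of cement: 34 × 10 = 340 N down at 2.3 m → arm 0.9 m, τ = 340 × 0.9 = 306 N·m clockwise.
Weight: 2.6 × 10 = 26 N down at 0.88 m → arm 0.52 m, τ = 26 × 0.52 = 13.52 N·m counterclockwise.
Net moment of known loads = 425.5 N·m clockwise.
An unknown mass m at 0.42 m has arm 0.98 m; its moment is m·g·0.98 counterclockwise.
For rotational equilibrium, m × 10 × 0.98 = 425.5, so m = 425.5 / (10 × 0.98) = 43.4 kg.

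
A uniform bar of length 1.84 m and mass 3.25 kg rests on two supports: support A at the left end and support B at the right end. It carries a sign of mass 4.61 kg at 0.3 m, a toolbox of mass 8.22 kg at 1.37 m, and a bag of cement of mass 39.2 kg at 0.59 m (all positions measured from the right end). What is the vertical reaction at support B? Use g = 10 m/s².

R_B ≈ 342 N

Sum moments about support A (its reaction then has zero moment arm).
Beam weight: 3.25 × 10 = 32.5 N down at 0.92 m → arm 0.92 m, τ = 32.5 × 0.92 = 29.9 N·m clockwise.
Sign: 4.61 × 10 = 46.1 N down at 0.3 m → arm 1.54 m, τ = 46.1 × 1.54 = 70.99 N·m clockwise.
Toolbox: 8.22 × 10 = 82.2 N down at 1.37 m → arm 0.47 m, τ = 82.2 × 0.47 = 38.63 N·m clockwise.
Bag of cement: 39.2 × 10 = 392 N down at 0.59 m → arm 1.25 m, τ = 392 × 1.25 = 490 N·m clockwise.
Net load moment about support A = 629.5 N·m clockwise.
Reaction R at support B is upward at 0 m, arm 1.84 m → moment R × 1.84 counterclockwise.
Setting net torque to zero: R × 1.84 = 629.5 → R = 342 N.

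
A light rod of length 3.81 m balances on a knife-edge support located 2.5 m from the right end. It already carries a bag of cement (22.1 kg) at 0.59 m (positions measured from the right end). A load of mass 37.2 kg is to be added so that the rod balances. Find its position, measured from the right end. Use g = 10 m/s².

Take moments about the knife-edge support (at 2.5 m from the right end).
Bag of cement: 22.1 × 10 = 221 N down at 0.59 m → arm 1.91 m, τ = 221 × 1.91 = 422.1 N·m clockwise.
Net moment of existing loads = 422.1 N·m clockwise.
The load weighs 37.2 × 10 = 372 N and must supply an equal counterclockwise moment, so its lever arm about the knife-edge support is 422.1 / 372 = 1.13 m.
That puts it at 2.5 + 1.13 = 3.63 m from the right end.

x ≈ 3.63 m from the right end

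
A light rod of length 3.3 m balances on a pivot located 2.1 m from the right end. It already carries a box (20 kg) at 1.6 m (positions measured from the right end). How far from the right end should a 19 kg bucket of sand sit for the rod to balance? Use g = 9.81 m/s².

x ≈ 2.63 m from the right end

Take moments about the pivot (at 2.1 m from the right end).
Box: 20 × 9.81 = 196.2 N down at 1.6 m → arm 0.5 m, τ = 196.2 × 0.5 = 98.1 N·m clockwise.
Net moment of existing loads = 98.1 N·m clockwise.
The bucket of sand weighs 19 × 9.81 = 186.4 N and must supply an equal counterclockwise moment, so its lever arm about the pivot is 98.1 / 186.4 = 0.526 m.
That puts it at 2.1 + 0.526 = 2.63 m from the right end.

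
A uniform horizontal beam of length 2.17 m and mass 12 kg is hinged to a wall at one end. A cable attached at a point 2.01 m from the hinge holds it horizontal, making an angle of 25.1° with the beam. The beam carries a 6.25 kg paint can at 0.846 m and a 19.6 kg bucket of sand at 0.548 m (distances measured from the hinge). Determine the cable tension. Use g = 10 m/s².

Sum moments about the hinge (the unknown hinge reaction has zero arm there).
Beam weight: 12 × 10 = 120 N down at 1.085 m → arm 1.085 m, τ = 120 × 1.085 = 130.2 N·m clockwise.
Paint can: 6.25 × 10 = 62.5 N down at 0.846 m → arm 0.846 m, τ = 62.5 × 0.846 = 52.88 N·m clockwise.
Bucket of sand: 19.6 × 10 = 196 N down at 0.548 m → arm 0.548 m, τ = 196 × 0.548 = 107.4 N·m clockwise.
Total clockwise load moment = 290.5 N·m.
The cable tension T acts at 2.01 m; only its component perpendicular to the beam, T sinθ, produces torque. sin 25.1° = 0.4242.
Setting net torque to zero: T × 2.01 × 0.4242 = 290.5 → T = 290.5 / 0.8526 = 341 N.

T ≈ 341 N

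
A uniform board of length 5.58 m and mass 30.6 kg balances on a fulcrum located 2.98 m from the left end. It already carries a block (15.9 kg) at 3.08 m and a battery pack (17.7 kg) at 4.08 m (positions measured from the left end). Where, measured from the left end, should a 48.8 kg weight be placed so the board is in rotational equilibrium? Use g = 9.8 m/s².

x ≈ 2.67 m from the left end

Take moments about the fulcrum (at 2.98 m from the left end).
Beam weight: 30.6 × 9.8 = 299.9 N down at 2.79 m → arm 0.19 m, τ = 299.9 × 0.19 = 56.98 N·m counterclockwise.
Block: 15.9 × 9.8 = 155.8 N down at 3.08 m → arm 0.1 m, τ = 155.8 × 0.1 = 15.58 N·m clockwise.
Battery pack: 17.7 × 9.8 = 173.5 N down at 4.08 m → arm 1.1 m, τ = 173.5 × 1.1 = 190.9 N·m clockwise.
Net moment of existing loads = 149.5 N·m clockwise.
The weight weighs 48.8 × 9.8 = 478.2 N and must supply an equal counterclockwise moment, so its lever arm about the fulcrum is 149.5 / 478.2 = 0.313 m.
That puts it at 2.98 − 0.313 = 2.67 m from the left end.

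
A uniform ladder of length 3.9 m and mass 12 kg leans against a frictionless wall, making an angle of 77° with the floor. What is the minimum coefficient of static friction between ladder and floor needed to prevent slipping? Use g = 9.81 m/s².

μ_min ≈ 0.115

Taking torques about the foot of the ladder:
Ladder weight 12×9.81 = 117.7 N acts at 1.95 m along the ladder; its horizontal arm is 1.95·cos77° = 0.4387 m → τ = 51.63 N·m clockwise.
Wall normal N acts horizontally at the top; its moment arm is the height L sinθ = 3.9·sin77° = 3.8 m, counterclockwise.
For rotational equilibrium, N × 3.8 = 51.63, so N = 13.59 N.
ΣFx = 0 ⇒ f = N_wall = 13.59 N. ΣFy = 0 ⇒ N_floor = 117.7 N.
μ_min = f / N_floor = 13.59 / 117.7 = 0.115.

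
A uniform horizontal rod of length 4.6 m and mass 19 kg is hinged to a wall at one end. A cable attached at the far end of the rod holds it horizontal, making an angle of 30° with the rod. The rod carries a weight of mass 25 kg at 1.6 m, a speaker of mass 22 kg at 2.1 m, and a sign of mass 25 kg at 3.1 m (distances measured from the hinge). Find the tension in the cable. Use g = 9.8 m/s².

T ≈ 884 N

Taking torques about the hinge:
Beam weight: 19 × 9.8 = 186.2 N down at 2.3 m → arm 2.3 m, τ = 186.2 × 2.3 = 428.3 N·m clockwise.
Weight: 25 × 9.8 = 245 N down at 1.6 m → arm 1.6 m, τ = 245 × 1.6 = 392 N·m clockwise.
Speaker: 22 × 9.8 = 215.6 N down at 2.1 m → arm 2.1 m, τ = 215.6 × 2.1 = 452.8 N·m clockwise.
Sign: 25 × 9.8 = 245 N down at 3.1 m → arm 3.1 m, τ = 245 × 3.1 = 759.5 N·m clockwise.
Total clockwise load moment = 2033 N·m.
The cable tension T acts at 4.6 m; only its component perpendicular to the rod, T sinθ, produces torque. sin 30° = 0.5.
Στ = 0 ⇒ T × 4.6 × 0.5 = 2033 ⇒ T = 2033 / 2.3 = 884 N.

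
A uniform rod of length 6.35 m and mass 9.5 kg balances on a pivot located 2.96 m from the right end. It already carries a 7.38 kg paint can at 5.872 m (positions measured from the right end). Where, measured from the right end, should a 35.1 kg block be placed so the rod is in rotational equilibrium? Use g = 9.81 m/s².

Choose the pivot (at 2.96 m from the right end) as the axis so the support reaction has zero arm there.
Beam weight: 9.5 × 9.81 = 93.2 N down at 3.175 m → arm 0.215 m, τ = 93.2 × 0.215 = 20.04 N·m counterclockwise.
Paint can: 7.38 × 9.81 = 72.4 N down at 5.872 m → arm 2.912 m, τ = 72.4 × 2.912 = 210.8 N·m counterclockwise.
Net moment of existing loads = 230.8 N·m counterclockwise.
The block weighs 35.1 × 9.81 = 344.3 N and must supply an equal clockwise moment, so its lever arm about the pivot is 230.8 / 344.3 = 0.67 m.
That puts it at 2.96 − 0.67 = 2.29 m from the right end.

x ≈ 2.29 m from the right end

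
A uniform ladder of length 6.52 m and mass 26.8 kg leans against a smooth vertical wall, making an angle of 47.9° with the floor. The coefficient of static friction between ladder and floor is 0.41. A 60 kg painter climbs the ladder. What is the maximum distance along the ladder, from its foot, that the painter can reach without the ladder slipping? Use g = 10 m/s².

d ≈ 2.82 m

Choose the foot of the ladder as the axis so the floor normal and friction both act there and drop out.
Ladder weight 26.8×10 = 268 N acts at 3.26 m along the ladder; its horizontal arm is 3.26·cos47.9° = 2.186 m → τ = 585.8 N·m clockwise.
Painter weight 60×10 = 600 N at distance d → arm d·cos47.9° → τ = 600·d·0.6704 clockwise.
Wall normal N at the top has arm L sinθ = 4.838 m counterclockwise, so Στ = 0 gives N·4.838 = 585.8 + 402.2·d.
ΣFy = 0 ⇒ N_floor = 868 N, so the maximum friction is μ_s·N_floor = 0.41×868 = 355.9 N. ΣFx = 0 ⇒ N_wall = f, so at the slipping point N = 355.9 N.
Substituting: 355.9×4.838 = 585.8 + 402.2·d ⇒ d = (1722 − 585.8) / 402.2 = 2.82 m.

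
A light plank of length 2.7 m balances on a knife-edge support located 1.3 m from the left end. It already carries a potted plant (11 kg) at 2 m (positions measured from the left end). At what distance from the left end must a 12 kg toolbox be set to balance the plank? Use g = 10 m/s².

Take moments about the knife-edge support (at 1.3 m from the left end).
Potted plant: 11 × 10 = 110 N down at 2 m → arm 0.7 m, τ = 110 × 0.7 = 77 N·m clockwise.
Net moment of existing loads = 77 N·m clockwise.
The toolbox weighs 12 × 10 = 120 N and must supply an equal counterclockwise moment, so its lever arm about the knife-edge support is 77 / 120 = 0.642 m.
That puts it at 1.3 − 0.642 = 0.658 m from the left end.

x ≈ 0.658 m from the left end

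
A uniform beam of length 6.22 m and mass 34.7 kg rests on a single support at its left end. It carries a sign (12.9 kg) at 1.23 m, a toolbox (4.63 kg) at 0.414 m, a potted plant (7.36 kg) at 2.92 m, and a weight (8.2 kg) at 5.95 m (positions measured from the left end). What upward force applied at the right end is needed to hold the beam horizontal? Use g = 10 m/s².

F ≈ 315 N

About the left end:
Beam weight: 34.7 × 10 = 347 N down at 3.11 m → arm 3.11 m, τ = 347 × 3.11 = 1079 N·m clockwise.
Sign: 12.9 × 10 = 129 N down at 1.23 m → arm 1.23 m, τ = 129 × 1.23 = 158.7 N·m clockwise.
Toolbox: 4.63 × 10 = 46.3 N down at 0.414 m → arm 0.414 m, τ = 46.3 × 0.414 = 19.17 N·m clockwise.
Potted plant: 7.36 × 10 = 73.6 N down at 2.92 m → arm 2.92 m, τ = 73.6 × 2.92 = 214.9 N·m clockwise.
Weight: 8.2 × 10 = 82 N down at 5.95 m → arm 5.95 m, τ = 82 × 5.95 = 487.9 N·m clockwise.
Net moment of the loads = 1960 N·m clockwise.
The upward force F acts at the right end, arm 6.22 m, giving F × 6.22 counterclockwise.
For rotational equilibrium, F × 6.22 = 1960, so F = 1960 / 6.22 = 315 N.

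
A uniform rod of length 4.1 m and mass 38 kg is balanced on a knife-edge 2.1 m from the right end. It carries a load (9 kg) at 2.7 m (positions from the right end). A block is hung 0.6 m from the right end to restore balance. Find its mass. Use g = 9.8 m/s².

Taking torques about the knife-edge (at 2.1 m from the right end):
Beam weight: 38 × 9.8 = 372.4 N down at 2.05 m → arm 0.05 m, τ = 372.4 × 0.05 = 18.62 N·m clockwise.
Load: 9 × 9.8 = 88.2 N down at 2.7 m → arm 0.6 m, τ = 88.2 × 0.6 = 52.92 N·m counterclockwise.
Net moment of known loads = 34.3 N·m counterclockwise.
An unknown mass m at 0.6 m has arm 1.5 m; its moment is m·g·1.5 clockwise.
Balancing moments: m × 9.8 × 1.5 = 34.3, giving m = 34.3 / (9.8 × 1.5) = 2.33 kg.

m ≈ 2.33 kg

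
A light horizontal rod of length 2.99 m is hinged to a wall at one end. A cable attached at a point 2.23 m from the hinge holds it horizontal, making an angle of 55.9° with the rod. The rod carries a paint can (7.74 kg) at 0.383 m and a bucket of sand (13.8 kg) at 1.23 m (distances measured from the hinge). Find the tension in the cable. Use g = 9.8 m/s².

T ≈ 106 N

Taking torques about the hinge:
Paint can: 7.74 × 9.8 = 75.85 N down at 0.383 m → arm 0.383 m, τ = 75.85 × 0.383 = 29.05 N·m clockwise.
Bucket of sand: 13.8 × 9.8 = 135.2 N down at 1.23 m → arm 1.23 m, τ = 135.2 × 1.23 = 166.3 N·m clockwise.
Total clockwise load moment = 195.4 N·m.
The cable tension T acts at 2.23 m; only its component perpendicular to the rod, T sinθ, produces torque. sin 55.9° = 0.8281.
For rotational equilibrium, T × 2.23 × 0.8281 = 195.4, so T = 195.4 / 1.847 = 106 N.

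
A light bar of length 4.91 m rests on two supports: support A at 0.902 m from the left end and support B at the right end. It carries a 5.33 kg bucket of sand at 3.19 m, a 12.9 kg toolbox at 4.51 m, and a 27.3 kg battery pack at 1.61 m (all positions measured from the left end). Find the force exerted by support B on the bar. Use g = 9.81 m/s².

R_B ≈ 191 N

Take moments about support A.
Bucket of sand: 5.33 × 9.81 = 52.29 N down at 3.19 m → arm 2.288 m, τ = 52.29 × 2.288 = 119.6 N·m clockwise.
Toolbox: 12.9 × 9.81 = 126.5 N down at 4.51 m → arm 3.608 m, τ = 126.5 × 3.608 = 456.4 N·m clockwise.
Battery pack: 27.3 × 9.81 = 267.8 N down at 1.61 m → arm 0.708 m, τ = 267.8 × 0.708 = 189.6 N·m clockwise.
Net load moment about support A = 765.6 N·m clockwise.
Reaction R at support B is upward at 4.91 m, arm 4.008 m → moment R × 4.008 counterclockwise.
For rotational equilibrium, R × 4.008 = 765.6, so R = 191 N.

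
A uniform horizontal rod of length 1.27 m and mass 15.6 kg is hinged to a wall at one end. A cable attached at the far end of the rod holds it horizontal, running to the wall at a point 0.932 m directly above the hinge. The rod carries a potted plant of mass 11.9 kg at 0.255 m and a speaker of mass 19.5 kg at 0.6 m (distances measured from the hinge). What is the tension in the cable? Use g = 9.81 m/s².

Taking torques about the hinge:
Beam weight: 15.6 × 9.81 = 153 N down at 0.635 m → arm 0.635 m, τ = 153 × 0.635 = 97.16 N·m clockwise.
Potted plant: 11.9 × 9.81 = 116.7 N down at 0.255 m → arm 0.255 m, τ = 116.7 × 0.255 = 29.76 N·m clockwise.
Speaker: 19.5 × 9.81 = 191.3 N down at 0.6 m → arm 0.6 m, τ = 191.3 × 0.6 = 114.8 N·m clockwise.
Total clockwise load moment = 241.7 N·m.
The cable tension T acts at 1.27 m; only its component perpendicular to the rod, T sinθ, produces torque. sinθ = h/√(h²+d²) = 0.932/√(0.932²+1.27²) = 0.5916.
Setting net torque to zero: T × 1.27 × 0.5916 = 241.7 → T = 241.7 / 0.7513 = 322 N.

T ≈ 322 N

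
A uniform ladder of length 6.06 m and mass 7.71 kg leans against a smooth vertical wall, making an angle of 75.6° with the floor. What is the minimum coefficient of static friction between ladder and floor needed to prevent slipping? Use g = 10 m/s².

About the foot of the ladder:
Ladder weight 7.71×10 = 77.1 N acts at 3.03 m along the ladder; its horizontal arm is 3.03·cos75.6° = 0.7535 m → τ = 58.09 N·m clockwise.
Wall normal N acts horizontally at the top; its moment arm is the height L sinθ = 6.06·sin75.6° = 5.87 m, counterclockwise.
Setting net torque to zero: N × 5.87 = 58.09 → N = 9.896 N.
ΣFx = 0 ⇒ f = N_wall = 9.896 N. ΣFy = 0 ⇒ N_floor = 77.1 N.
μ_min = f / N_floor = 9.896 / 77.1 = 0.128.

μ_min ≈ 0.128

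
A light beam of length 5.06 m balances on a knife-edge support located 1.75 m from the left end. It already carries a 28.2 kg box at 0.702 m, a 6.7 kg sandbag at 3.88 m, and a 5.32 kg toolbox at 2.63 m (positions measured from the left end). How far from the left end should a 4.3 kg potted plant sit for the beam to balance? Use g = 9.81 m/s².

x ≈ 4.22 m from the left end

Sum moments about the knife-edge support (at 1.75 m from the left end) (the support reaction has zero arm there).
Box: 28.2 × 9.81 = 276.6 N down at 0.702 m → arm 1.048 m, τ = 276.6 × 1.048 = 289.9 N·m counterclockwise.
Sandbag: 6.7 × 9.81 = 65.73 N down at 3.88 m → arm 2.13 m, τ = 65.73 × 2.13 = 140 N·m clockwise.
Toolbox: 5.32 × 9.81 = 52.19 N down at 2.63 m → arm 0.88 m, τ = 52.19 × 0.88 = 45.93 N·m clockwise.
Net moment of existing loads = 104 N·m counterclockwise.
The potted plant weighs 4.3 × 9.81 = 42.18 N and must supply an equal clockwise moment, so its lever arm about the knife-edge support is 104 / 42.18 = 2.47 m.
That puts it at 1.75 + 2.47 = 4.22 m from the left end.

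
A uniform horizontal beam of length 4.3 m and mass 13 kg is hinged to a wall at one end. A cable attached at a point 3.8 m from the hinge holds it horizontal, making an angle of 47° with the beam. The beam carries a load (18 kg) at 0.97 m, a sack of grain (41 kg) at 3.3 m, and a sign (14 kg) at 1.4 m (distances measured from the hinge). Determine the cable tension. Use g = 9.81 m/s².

Sum moments about the hinge (the unknown hinge reaction has zero arm there).
Beam weight: 13 × 9.81 = 127.5 N down at 2.15 m → arm 2.15 m, τ = 127.5 × 2.15 = 274.1 N·m clockwise.
Load: 18 × 9.81 = 176.6 N down at 0.97 m → arm 0.97 m, τ = 176.6 × 0.97 = 171.3 N·m clockwise.
Sack of grain: 41 × 9.81 = 402.2 N down at 3.3 m → arm 3.3 m, τ = 402.2 × 3.3 = 1327 N·m clockwise.
Sign: 14 × 9.81 = 137.3 N down at 1.4 m → arm 1.4 m, τ = 137.3 × 1.4 = 192.2 N·m clockwise.
Total clockwise load moment = 1965 N·m.
The cable tension T acts at 3.8 m; only its component perpendicular to the beam, T sinθ, produces torque. sin 47° = 0.7314.
Balancing moments: T × 3.8 × 0.7314 = 1965, giving T = 1965 / 2.779 = 707 N.

T ≈ 707 N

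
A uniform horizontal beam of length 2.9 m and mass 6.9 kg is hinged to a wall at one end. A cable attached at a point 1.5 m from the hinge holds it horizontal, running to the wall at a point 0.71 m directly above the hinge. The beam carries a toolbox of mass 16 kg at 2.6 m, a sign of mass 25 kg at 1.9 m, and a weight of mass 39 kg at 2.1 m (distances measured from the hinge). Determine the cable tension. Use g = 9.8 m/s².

Take moments about the hinge.
Beam weight: 6.9 × 9.8 = 67.62 N down at 1.45 m → arm 1.45 m, τ = 67.62 × 1.45 = 98.05 N·m clockwise.
Toolbox: 16 × 9.8 = 156.8 N down at 2.6 m → arm 2.6 m, τ = 156.8 × 2.6 = 407.7 N·m clockwise.
Sign: 25 × 9.8 = 245 N down at 1.9 m → arm 1.9 m, τ = 245 × 1.9 = 465.5 N·m clockwise.
Weight: 39 × 9.8 = 382.2 N down at 2.1 m → arm 2.1 m, τ = 382.2 × 2.1 = 802.6 N·m clockwise.
Total clockwise load moment = 1774 N·m.
The cable tension T acts at 1.5 m; only its component perpendicular to the beam, T sinθ, produces torque. sinθ = h/√(h²+d²) = 0.71/√(0.71²+1.5²) = 0.4278.
For rotational equilibrium, T × 1.5 × 0.4278 = 1774, so T = 1774 / 0.6417 = 2760 N.

T ≈ 2760 N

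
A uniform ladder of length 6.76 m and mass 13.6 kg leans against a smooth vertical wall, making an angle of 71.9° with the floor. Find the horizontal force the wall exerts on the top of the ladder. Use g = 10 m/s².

N_wall ≈ 22.2 N

About the foot of the ladder:
Ladder weight 13.6×10 = 136 N acts at 3.38 m along the ladder; its horizontal arm is 3.38·cos71.9° = 1.05 m → τ = 142.8 N·m clockwise.
Wall normal N acts horizontally at the top; its moment arm is the height L sinθ = 6.76·sin71.9° = 6.425 m, counterclockwise.
For rotational equilibrium, N × 6.425 = 142.8, so N = 22.2 N.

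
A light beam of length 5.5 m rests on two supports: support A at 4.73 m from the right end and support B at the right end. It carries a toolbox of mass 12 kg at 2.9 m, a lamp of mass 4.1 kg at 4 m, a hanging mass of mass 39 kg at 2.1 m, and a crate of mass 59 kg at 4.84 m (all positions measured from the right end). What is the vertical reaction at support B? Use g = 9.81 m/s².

About support A:
Toolbox: 12 × 9.81 = 117.7 N down at 2.9 m → arm 1.83 m, τ = 117.7 × 1.83 = 215.4 N·m clockwise.
Lamp: 4.1 × 9.81 = 40.22 N down at 4 m → arm 0.73 m, τ = 40.22 × 0.73 = 29.36 N·m clockwise.
Hanging mass: 39 × 9.81 = 382.6 N down at 2.1 m → arm 2.63 m, τ = 382.6 × 2.63 = 1006 N·m clockwise.
Crate: 59 × 9.81 = 578.8 N down at 4.84 m → arm 0.11 m, τ = 578.8 × 0.11 = 63.67 N·m counterclockwise.
Net load moment about support A = 1187 N·m clockwise.
Reaction R at support B is upward at 0 m, arm 4.73 m → moment R × 4.73 counterclockwise.
Στ = 0 ⇒ R × 4.73 = 1187 ⇒ R = 251 N.

R_B ≈ 251 N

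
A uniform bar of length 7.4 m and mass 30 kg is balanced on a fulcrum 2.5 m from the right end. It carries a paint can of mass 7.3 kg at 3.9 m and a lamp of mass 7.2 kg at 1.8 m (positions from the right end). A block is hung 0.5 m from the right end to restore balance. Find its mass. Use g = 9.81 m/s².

m ≈ 20.6 kg

Taking torques about the fulcrum (at 2.5 m from the right end):
Beam weight: 30 × 9.81 = 294.3 N down at 3.7 m → arm 1.2 m, τ = 294.3 × 1.2 = 353.2 N·m counterclockwise.
Paint can: 7.3 × 9.81 = 71.61 N down at 3.9 m → arm 1.4 m, τ = 71.61 × 1.4 = 100.3 N·m counterclockwise.
Lamp: 7.2 × 9.81 = 70.63 N down at 1.8 m → arm 0.7 m, τ = 70.63 × 0.7 = 49.44 N·m clockwise.
Net moment of known loads = 404.1 N·m counterclockwise.
An unknown mass m at 0.5 m has arm 2 m; its moment is m·g·2 clockwise.
Στ = 0 ⇒ m × 9.81 × 2 = 404.1 ⇒ m = 404.1 / (9.81 × 2) = 20.6 kg.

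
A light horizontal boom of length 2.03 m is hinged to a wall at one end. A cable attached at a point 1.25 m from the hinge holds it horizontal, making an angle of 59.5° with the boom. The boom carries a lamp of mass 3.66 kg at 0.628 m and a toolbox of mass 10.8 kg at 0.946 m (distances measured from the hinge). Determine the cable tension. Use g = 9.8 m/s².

T ≈ 114 N

Sum moments about the hinge (the unknown hinge reaction has zero arm there).
Lamp: 3.66 × 9.8 = 35.87 N down at 0.628 m → arm 0.628 m, τ = 35.87 × 0.628 = 22.53 N·m clockwise.
Toolbox: 10.8 × 9.8 = 105.8 N down at 0.946 m → arm 0.946 m, τ = 105.8 × 0.946 = 100.1 N·m clockwise.
Total clockwise load moment = 122.6 N·m.
The cable tension T acts at 1.25 m; only its component perpendicular to the boom, T sinθ, produces torque. sin 59.5° = 0.8616.
Balancing moments: T × 1.25 × 0.8616 = 122.6, giving T = 122.6 / 1.077 = 114 N.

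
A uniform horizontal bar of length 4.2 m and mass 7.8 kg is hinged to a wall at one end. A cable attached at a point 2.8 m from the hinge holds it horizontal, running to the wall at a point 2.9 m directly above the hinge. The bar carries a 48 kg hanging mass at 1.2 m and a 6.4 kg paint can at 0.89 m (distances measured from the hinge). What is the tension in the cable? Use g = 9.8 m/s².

Take moments about the hinge.
Beam weight: 7.8 × 9.8 = 76.44 N down at 2.1 m → arm 2.1 m, τ = 76.44 × 2.1 = 160.5 N·m clockwise.
Hanging mass: 48 × 9.8 = 470.4 N down at 1.2 m → arm 1.2 m, τ = 470.4 × 1.2 = 564.5 N·m clockwise.
Paint can: 6.4 × 9.8 = 62.72 N down at 0.89 m → arm 0.89 m, τ = 62.72 × 0.89 = 55.82 N·m clockwise.
Total clockwise load moment = 780.8 N·m.
The cable tension T acts at 2.8 m; only its component perpendicular to the bar, T sinθ, produces torque. sinθ = h/√(h²+d²) = 2.9/√(2.9²+2.8²) = 0.7194.
Balancing moments: T × 2.8 × 0.7194 = 780.8, giving T = 780.8 / 2.014 = 388 N.

T ≈ 388 N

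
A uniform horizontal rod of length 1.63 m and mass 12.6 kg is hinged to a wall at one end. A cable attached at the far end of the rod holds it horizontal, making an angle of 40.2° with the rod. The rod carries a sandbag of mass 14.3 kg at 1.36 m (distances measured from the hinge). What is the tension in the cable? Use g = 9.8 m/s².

Taking torques about the hinge:
Beam weight: 12.6 × 9.8 = 123.5 N down at 0.815 m → arm 0.815 m, τ = 123.5 × 0.815 = 100.7 N·m clockwise.
Sandbag: 14.3 × 9.8 = 140.1 N down at 1.36 m → arm 1.36 m, τ = 140.1 × 1.36 = 190.5 N·m clockwise.
Total clockwise load moment = 291.2 N·m.
The cable tension T acts at 1.63 m; only its component perpendicular to the rod, T sinθ, produces torque. sin 40.2° = 0.6455.
Στ = 0 ⇒ T × 1.63 × 0.6455 = 291.2 ⇒ T = 291.2 / 1.052 = 277 N.

T ≈ 277 N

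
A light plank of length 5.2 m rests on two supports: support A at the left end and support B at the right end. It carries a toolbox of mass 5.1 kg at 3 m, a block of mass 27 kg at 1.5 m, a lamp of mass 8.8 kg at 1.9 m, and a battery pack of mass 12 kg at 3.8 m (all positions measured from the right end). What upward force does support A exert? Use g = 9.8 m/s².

R_A ≈ 223 N

Take moments about support B.
Toolbox: 5.1 × 9.8 = 49.98 N down at 3 m → arm 3 m, τ = 49.98 × 3 = 149.9 N·m counterclockwise.
Block: 27 × 9.8 = 264.6 N down at 1.5 m → arm 1.5 m, τ = 264.6 × 1.5 = 396.9 N·m counterclockwise.
Lamp: 8.8 × 9.8 = 86.24 N down at 1.9 m → arm 1.9 m, τ = 86.24 × 1.9 = 163.9 N·m counterclockwise.
Battery pack: 12 × 9.8 = 117.6 N down at 3.8 m → arm 3.8 m, τ = 117.6 × 3.8 = 446.9 N·m counterclockwise.
Net load moment about support B = 1158 N·m counterclockwise.
Reaction R at support A is upward at 5.2 m, arm 5.2 m → moment R × 5.2 clockwise.
Setting net torque to zero: R × 5.2 = 1158 → R = 223 N.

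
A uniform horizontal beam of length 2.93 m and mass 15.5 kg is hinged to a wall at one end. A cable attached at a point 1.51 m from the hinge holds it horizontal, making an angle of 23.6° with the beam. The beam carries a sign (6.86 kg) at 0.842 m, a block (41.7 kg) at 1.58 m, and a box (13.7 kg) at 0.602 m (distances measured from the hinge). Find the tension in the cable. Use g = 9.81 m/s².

Take moments about the hinge.
Beam weight: 15.5 × 9.81 = 152.1 N down at 1.465 m → arm 1.465 m, τ = 152.1 × 1.465 = 222.8 N·m clockwise.
Sign: 6.86 × 9.81 = 67.3 N down at 0.842 m → arm 0.842 m, τ = 67.3 × 0.842 = 56.67 N·m clockwise.
Block: 41.7 × 9.81 = 409.1 N down at 1.58 m → arm 1.58 m, τ = 409.1 × 1.58 = 646.4 N·m clockwise.
Box: 13.7 × 9.81 = 134.4 N down at 0.602 m → arm 0.602 m, τ = 134.4 × 0.602 = 80.91 N·m clockwise.
Total clockwise load moment = 1007 N·m.
The cable tension T acts at 1.51 m; only its component perpendicular to the beam, T sinθ, produces torque. sin 23.6° = 0.4003.
Στ = 0 ⇒ T × 1.51 × 0.4003 = 1007 ⇒ T = 1007 / 0.6045 = 1670 N.

T ≈ 1670 N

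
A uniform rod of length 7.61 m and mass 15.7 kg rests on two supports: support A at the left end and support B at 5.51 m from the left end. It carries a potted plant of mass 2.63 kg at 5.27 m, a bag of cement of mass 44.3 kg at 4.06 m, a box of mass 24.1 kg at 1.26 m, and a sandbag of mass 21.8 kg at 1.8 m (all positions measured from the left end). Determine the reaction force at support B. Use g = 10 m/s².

R_B ≈ 586 N

About support A:
Beam weight: 15.7 × 10 = 157 N down at 3.805 m → arm 3.805 m, τ = 157 × 3.805 = 597.4 N·m clockwise.
Potted plant: 2.63 × 10 = 26.3 N down at 5.27 m → arm 5.27 m, τ = 26.3 × 5.27 = 138.6 N·m clockwise.
Bag of cement: 44.3 × 10 = 443 N down at 4.06 m → arm 4.06 m, τ = 443 × 4.06 = 1799 N·m clockwise.
Box: 24.1 × 10 = 241 N down at 1.26 m → arm 1.26 m, τ = 241 × 1.26 = 303.7 N·m clockwise.
Sandbag: 21.8 × 10 = 218 N down at 1.8 m → arm 1.8 m, τ = 218 × 1.8 = 392.4 N·m clockwise.
Net load moment about support A = 3231 N·m clockwise.
Reaction R at support B is upward at 5.51 m, arm 5.51 m → moment R × 5.51 counterclockwise.
Balancing moments: R × 5.51 = 3231, giving R = 586 N.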